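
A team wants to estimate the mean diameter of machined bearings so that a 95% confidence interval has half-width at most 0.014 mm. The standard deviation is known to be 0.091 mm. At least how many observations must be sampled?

For a mean, the margin of error is E = z·σ/√n, so n = (zσ/E)².
At 95% confidence, z = 1.960.
n = (1.960 × 0.091 / 0.014)² = 162.31
Round up: n = 163.

163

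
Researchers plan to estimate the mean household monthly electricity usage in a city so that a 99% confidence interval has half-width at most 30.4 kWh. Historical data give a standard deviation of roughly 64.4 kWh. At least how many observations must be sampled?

For a mean, the margin of error is E = z·σ/√n, so n = (zσ/E)².
At 99% confidence, z = 2.576.
n = (2.576 × 64.4 / 30.4)² = 29.78
Round up: n = 30.

n = 30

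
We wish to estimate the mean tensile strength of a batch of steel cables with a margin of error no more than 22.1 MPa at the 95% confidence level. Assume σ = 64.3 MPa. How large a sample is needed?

33

For a mean, the margin of error is E = z·σ/√n, so n = (zσ/E)².
At 95% confidence, z = 1.960.
n = (1.960 × 64.3 / 22.1)² = 32.52
Round up: n = 33.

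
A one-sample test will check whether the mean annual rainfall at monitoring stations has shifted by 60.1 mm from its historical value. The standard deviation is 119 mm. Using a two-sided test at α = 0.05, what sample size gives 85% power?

For a one-sample z-test, n = ((z_{α/2} + z_β)·σ/δ)².
z_{α/2} = 1.960 (two-sided α = 0.05); z_β = 1.036 (power 85% → β = 0.15).
n = (2.996 × 119 / 60.1)² = 35.19
Round up: n = 36.

36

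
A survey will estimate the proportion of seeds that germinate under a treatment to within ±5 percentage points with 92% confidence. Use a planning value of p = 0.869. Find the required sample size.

n = 140

For a proportion with margin E = 0.05 at 92% confidence, z = 1.751.
n = p̂(1−p̂)(z/E)² = 0.869 × 0.131 × (1.751/0.05)² = 139.61
Round up: n = 140.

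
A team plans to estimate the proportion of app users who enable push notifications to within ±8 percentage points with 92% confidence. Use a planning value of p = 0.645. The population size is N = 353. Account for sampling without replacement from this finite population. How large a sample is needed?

For a proportion with margin E = 0.08 at 92% confidence, z = 1.751.
n = p̂(1−p̂)(z/E)² = 0.645 × 0.355 × (1.751/0.08)² = 109.69 — call this n₀.
Finite-population correction with N = 353: n = n₀ / (1 + (n₀−1)/N) = 109.69 / 1.308 = 83.86
Round up: n = 84.

n = 84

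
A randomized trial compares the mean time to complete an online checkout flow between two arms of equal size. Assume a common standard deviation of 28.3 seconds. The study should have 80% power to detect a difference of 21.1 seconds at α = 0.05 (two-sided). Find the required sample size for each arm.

For two equal groups, n per group = 2·((z_{α/2} + z_β)·σ/δ)².
z_{α/2} = 1.960; z_β = 0.842 (power 80%).
n = 2 × (2.802 × 28.3 / 21.1)² = 2 × 14.12 = 28.24
Round up: n = 29 per group.

29 per group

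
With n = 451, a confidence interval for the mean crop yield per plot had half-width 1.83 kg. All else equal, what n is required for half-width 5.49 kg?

51

Margin of error scales as 1/√n, so n₂ = n₁·(E₁/E₂)².
n₂ = 451 × (1.83/5.49)² = 451 × 0.1111 = 50.11
Round up: n₂ = 51.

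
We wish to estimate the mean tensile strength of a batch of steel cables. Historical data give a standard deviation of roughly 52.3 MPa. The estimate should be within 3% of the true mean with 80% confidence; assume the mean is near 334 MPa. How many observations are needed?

n = 45

For a mean, the margin of error is E = z·σ/√n, so n = (zσ/E)².
At 80% confidence, z = 1.282.
E = 3% of 334 = 10.02 MPa.
n = (1.282 × 52.3 / 10.02)² = 44.78
Round up: n = 45.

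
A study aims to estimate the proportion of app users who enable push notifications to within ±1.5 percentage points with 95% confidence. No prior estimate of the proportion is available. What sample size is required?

4269

For a proportion with margin E = 0.015 at 95% confidence, z = 1.960.
With no prior estimate, use p = 0.5, which maximizes p(1−p) at 0.25.
n = 0.25 × (z/E)² = 0.25 × (1.960/0.015)² = 4268.44
Round up: n = 4269.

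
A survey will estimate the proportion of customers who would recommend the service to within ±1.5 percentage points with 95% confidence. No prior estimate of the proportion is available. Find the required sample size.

4269

For a proportion with margin E = 0.015 at 95% confidence, z = 1.960.
With no prior estimate, use p = 0.5, which maximizes p(1−p) at 0.25.
n = 0.25 × (z/E)² = 0.25 × (1.960/0.015)² = 4268.44
Round up: n = 4269.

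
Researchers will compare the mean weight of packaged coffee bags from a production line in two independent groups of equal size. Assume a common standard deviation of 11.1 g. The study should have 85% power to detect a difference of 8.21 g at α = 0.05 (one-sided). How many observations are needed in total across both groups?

54 total

For two equal groups, n per group = 2·((z_α + z_β)·σ/δ)².
z_α = 1.645; z_β = 1.036 (power 85%).
n = 2 × (2.681 × 11.1 / 8.21)² = 2 × 13.14 = 26.28
Round up: n = 27 per group.
Total across both groups: 2 × 27 = 54.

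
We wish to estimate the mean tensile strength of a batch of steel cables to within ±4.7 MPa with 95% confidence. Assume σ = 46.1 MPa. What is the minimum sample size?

370

For a mean, the margin of error is E = z·σ/√n, so n = (zσ/E)².
At 95% confidence, z = 1.960.
n = (1.960 × 46.1 / 4.7)² = 369.59
Round up: n = 370.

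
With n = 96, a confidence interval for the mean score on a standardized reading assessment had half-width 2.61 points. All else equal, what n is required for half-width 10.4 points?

7

Margin of error scales as 1/√n, so n₂ = n₁·(E₁/E₂)².
n₂ = 96 × (2.61/10.4)² = 96 × 0.06298 = 6.05
Round up: n₂ = 7.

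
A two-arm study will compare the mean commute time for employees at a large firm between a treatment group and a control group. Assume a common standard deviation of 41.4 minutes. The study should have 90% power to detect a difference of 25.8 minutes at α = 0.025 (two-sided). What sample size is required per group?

For two equal groups, n per group = 2·((z_{α/2} + z_β)·σ/δ)².
z_{α/2} = 2.241; z_β = 1.282 (power 90%).
n = 2 × (3.523 × 41.4 / 25.8)² = 2 × 31.96 = 63.92
Round up: n = 64 per group.

64 per group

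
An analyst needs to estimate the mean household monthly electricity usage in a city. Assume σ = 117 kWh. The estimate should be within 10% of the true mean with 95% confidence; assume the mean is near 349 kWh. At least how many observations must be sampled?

For a mean, the margin of error is E = z·σ/√n, so n = (zσ/E)².
At 95% confidence, z = 1.960.
E = 10% of 349 = 34.9 kWh.
n = (1.960 × 117 / 34.9)² = 43.18
Round up: n = 44.

n = 44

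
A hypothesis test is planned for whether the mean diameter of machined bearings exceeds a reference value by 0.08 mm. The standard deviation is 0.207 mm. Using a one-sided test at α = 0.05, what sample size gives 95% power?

n = 73

For a one-sample z-test, n = ((z_α + z_β)·σ/δ)².
z_α = 1.645 (one-sided α = 0.05); z_β = 1.645 (power 95% → β = 0.05).
n = (3.290 × 0.207 / 0.08)² = 72.47
Round up: n = 73.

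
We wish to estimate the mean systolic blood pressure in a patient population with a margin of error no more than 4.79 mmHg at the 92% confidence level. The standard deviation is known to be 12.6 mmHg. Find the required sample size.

22

For a mean, the margin of error is E = z·σ/√n, so n = (zσ/E)².
At 92% confidence, z = 1.751.
n = (1.751 × 12.6 / 4.79)² = 21.21
Round up: n = 22.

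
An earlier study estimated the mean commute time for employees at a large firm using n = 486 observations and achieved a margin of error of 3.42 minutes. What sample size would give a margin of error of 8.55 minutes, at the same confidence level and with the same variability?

Margin of error scales as 1/√n, so n₂ = n₁·(E₁/E₂)².
n₂ = 486 × (3.42/8.55)² = 486 × 0.16 = 77.76
Round up: n₂ = 78.

n = 78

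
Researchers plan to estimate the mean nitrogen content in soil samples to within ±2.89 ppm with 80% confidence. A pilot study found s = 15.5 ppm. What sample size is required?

For a mean, the margin of error is E = z·σ/√n, so n = (zσ/E)².
At 80% confidence, z = 1.282.
n = (1.282 × 15.5 / 2.89)² = 47.28
Round up: n = 48.

48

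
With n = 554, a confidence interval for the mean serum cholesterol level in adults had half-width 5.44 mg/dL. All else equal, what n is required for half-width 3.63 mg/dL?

Margin of error scales as 1/√n, so n₂ = n₁·(E₁/E₂)².
n₂ = 554 × (5.44/3.63)² = 554 × 2.246 = 1244.28
Round up: n₂ = 1245.

n = 1245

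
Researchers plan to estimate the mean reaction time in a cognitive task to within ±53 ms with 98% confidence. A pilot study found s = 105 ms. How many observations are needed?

For a mean, the margin of error is E = z·σ/√n, so n = (zσ/E)².
At 98% confidence, z = 2.326.
n = (2.326 × 105 / 53)² = 21.23
Round up: n = 22.

n = 22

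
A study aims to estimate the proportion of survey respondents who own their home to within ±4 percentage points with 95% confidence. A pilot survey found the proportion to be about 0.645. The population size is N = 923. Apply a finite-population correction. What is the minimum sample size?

For a proportion with margin E = 0.04 at 95% confidence, z = 1.960.
n = p̂(1−p̂)(z/E)² = 0.645 × 0.355 × (1.960/0.04)² = 549.77 — call this n₀.
Finite-population correction with N = 923: n = n₀ / (1 + (n₀−1)/N) = 549.77 / 1.595 = 344.68
Round up: n = 345.

345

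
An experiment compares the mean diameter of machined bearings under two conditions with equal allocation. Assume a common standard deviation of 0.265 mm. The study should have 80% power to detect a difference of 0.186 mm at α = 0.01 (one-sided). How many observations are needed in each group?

41 per group

For two equal groups, n per group = 2·((z_α + z_β)·σ/δ)².
z_α = 2.326; z_β = 0.842 (power 80%).
n = 2 × (3.168 × 0.265 / 0.186)² = 2 × 20.37 = 40.74
Round up: n = 41 per group.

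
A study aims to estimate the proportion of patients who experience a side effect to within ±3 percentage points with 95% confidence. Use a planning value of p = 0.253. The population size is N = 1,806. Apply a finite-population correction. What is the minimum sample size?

558

For a proportion with margin E = 0.03 at 95% confidence, z = 1.960.
n = p̂(1−p̂)(z/E)² = 0.253 × 0.747 × (1.960/0.03)² = 806.70 — call this n₀.
Finite-population correction with N = 1,806: n = n₀ / (1 + (n₀−1)/N) = 806.70 / 1.446 = 557.88
Round up: n = 558.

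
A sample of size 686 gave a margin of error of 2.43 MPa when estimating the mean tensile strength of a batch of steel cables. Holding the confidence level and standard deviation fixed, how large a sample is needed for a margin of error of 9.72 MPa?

43

Margin of error scales as 1/√n, so n₂ = n₁·(E₁/E₂)².
n₂ = 686 × (2.43/9.72)² = 686 × 0.0625 = 42.88
Round up: n₂ = 43.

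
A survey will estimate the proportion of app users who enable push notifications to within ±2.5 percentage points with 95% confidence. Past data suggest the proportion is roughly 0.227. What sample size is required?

For a proportion with margin E = 0.025 at 95% confidence, z = 1.960.
n = p̂(1−p̂)(z/E)² = 0.227 × 0.773 × (1.960/0.025)² = 1078.54
Round up: n = 1079.

n = 1079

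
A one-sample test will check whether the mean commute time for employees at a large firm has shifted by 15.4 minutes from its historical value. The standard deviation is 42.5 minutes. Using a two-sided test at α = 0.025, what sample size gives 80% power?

For a one-sample z-test, n = ((z_{α/2} + z_β)·σ/δ)².
z_{α/2} = 2.241 (two-sided α = 0.025); z_β = 0.842 (power 80% → β = 0.2).
n = (3.083 × 42.5 / 15.4)² = 72.39
Round up: n = 73.

73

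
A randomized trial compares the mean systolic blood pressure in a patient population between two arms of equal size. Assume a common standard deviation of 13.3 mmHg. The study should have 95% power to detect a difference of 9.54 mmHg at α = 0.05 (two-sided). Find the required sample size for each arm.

For two equal groups, n per group = 2·((z_{α/2} + z_β)·σ/δ)².
z_{α/2} = 1.960; z_β = 1.645 (power 95%).
n = 2 × (3.605 × 13.3 / 9.54)² = 2 × 25.26 = 50.52
Round up: n = 51 per group.

51 per group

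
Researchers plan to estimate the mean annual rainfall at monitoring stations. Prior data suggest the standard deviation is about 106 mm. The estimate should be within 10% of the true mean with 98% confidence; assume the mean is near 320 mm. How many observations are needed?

60

For a mean, the margin of error is E = z·σ/√n, so n = (zσ/E)².
At 98% confidence, z = 2.326.
E = 10% of 320 = 32 mm.
n = (2.326 × 106 / 32)² = 59.37
Round up: n = 60.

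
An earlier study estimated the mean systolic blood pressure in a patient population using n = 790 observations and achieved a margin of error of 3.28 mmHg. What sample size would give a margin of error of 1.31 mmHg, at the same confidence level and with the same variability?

n = 4953

Margin of error scales as 1/√n, so n₂ = n₁·(E₁/E₂)².
n₂ = 790 × (3.28/1.31)² = 790 × 6.269 = 4952.51
Round up: n₂ = 4953.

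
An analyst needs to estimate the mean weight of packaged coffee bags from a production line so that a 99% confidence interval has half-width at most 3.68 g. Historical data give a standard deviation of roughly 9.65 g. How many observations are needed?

For a mean, the margin of error is E = z·σ/√n, so n = (zσ/E)².
At 99% confidence, z = 2.576.
n = (2.576 × 9.65 / 3.68)² = 45.63
Round up: n = 46.

46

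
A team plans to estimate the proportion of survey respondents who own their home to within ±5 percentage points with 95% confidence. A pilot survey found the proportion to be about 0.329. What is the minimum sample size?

340

For a proportion with margin E = 0.05 at 95% confidence, z = 1.960.
n = p̂(1−p̂)(z/E)² = 0.329 × 0.671 × (1.960/0.05)² = 339.23
Round up: n = 340.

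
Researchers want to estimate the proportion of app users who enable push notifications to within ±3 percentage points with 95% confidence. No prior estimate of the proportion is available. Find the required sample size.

For a proportion with margin E = 0.03 at 95% confidence, z = 1.960.
With no prior estimate, use p = 0.5, which maximizes p(1−p) at 0.25.
n = 0.25 × (z/E)² = 0.25 × (1.960/0.03)² = 1067.11
Round up: n = 1068.

1068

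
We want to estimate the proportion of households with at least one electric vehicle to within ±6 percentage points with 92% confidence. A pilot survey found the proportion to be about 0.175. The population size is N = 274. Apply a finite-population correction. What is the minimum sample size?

86

For a proportion with margin E = 0.06 at 92% confidence, z = 1.751.
n = p̂(1−p̂)(z/E)² = 0.175 × 0.825 × (1.751/0.06)² = 122.96 — call this n₀.
Finite-population correction with N = 274: n = n₀ / (1 + (n₀−1)/N) = 122.96 / 1.445 = 85.09
Round up: n = 86.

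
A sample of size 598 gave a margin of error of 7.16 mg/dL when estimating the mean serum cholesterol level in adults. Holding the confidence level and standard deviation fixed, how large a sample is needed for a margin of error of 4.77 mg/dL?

1348

Margin of error scales as 1/√n, so n₂ = n₁·(E₁/E₂)².
n₂ = 598 × (7.16/4.77)² = 598 × 2.253 = 1347.29
Round up: n₂ = 1348.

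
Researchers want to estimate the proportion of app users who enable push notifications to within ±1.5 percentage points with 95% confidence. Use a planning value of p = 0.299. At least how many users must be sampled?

For a proportion with margin E = 0.015 at 95% confidence, z = 1.960.
n = p̂(1−p̂)(z/E)² = 0.299 × 0.701 × (1.960/0.015)² = 3578.65
Round up: n = 3579.

3579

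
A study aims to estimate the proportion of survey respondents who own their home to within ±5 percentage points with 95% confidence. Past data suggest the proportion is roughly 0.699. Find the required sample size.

For a proportion with margin E = 0.05 at 95% confidence, z = 1.960.
n = p̂(1−p̂)(z/E)² = 0.699 × 0.301 × (1.960/0.05)² = 323.31
Round up: n = 324.

n = 324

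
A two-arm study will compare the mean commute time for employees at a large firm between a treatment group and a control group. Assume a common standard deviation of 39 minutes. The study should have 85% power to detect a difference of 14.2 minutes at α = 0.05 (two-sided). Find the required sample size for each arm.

For two equal groups, n per group = 2·((z_{α/2} + z_β)·σ/δ)².
z_{α/2} = 1.960; z_β = 1.036 (power 85%).
n = 2 × (2.996 × 39 / 14.2)² = 2 × 67.71 = 135.42
Round up: n = 136 per group.

136 per group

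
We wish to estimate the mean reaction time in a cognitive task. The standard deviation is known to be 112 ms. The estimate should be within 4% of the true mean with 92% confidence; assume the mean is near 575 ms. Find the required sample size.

n = 73

For a mean, the margin of error is E = z·σ/√n, so n = (zσ/E)².
At 92% confidence, z = 1.751.
E = 4% of 575 = 23 ms.
n = (1.751 × 112 / 23)² = 72.70
Round up: n = 73.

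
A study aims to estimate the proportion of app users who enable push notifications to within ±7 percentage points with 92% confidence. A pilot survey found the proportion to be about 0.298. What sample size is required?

131

For a proportion with margin E = 0.07 at 92% confidence, z = 1.751.
n = p̂(1−p̂)(z/E)² = 0.298 × 0.702 × (1.751/0.07)² = 130.90
Round up: n = 131.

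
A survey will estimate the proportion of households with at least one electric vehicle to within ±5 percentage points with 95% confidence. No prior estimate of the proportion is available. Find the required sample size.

For a proportion with margin E = 0.05 at 95% confidence, z = 1.960.
With no prior estimate, use p = 0.5, which maximizes p(1−p) at 0.25.
n = 0.25 × (z/E)² = 0.25 × (1.960/0.05)² = 384.16
Round up: n = 385.

385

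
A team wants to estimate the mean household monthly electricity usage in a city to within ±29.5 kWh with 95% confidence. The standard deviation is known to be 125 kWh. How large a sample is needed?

69

For a mean, the margin of error is E = z·σ/√n, so n = (zσ/E)².
At 95% confidence, z = 1.960.
n = (1.960 × 125 / 29.5)² = 68.97
Round up: n = 69.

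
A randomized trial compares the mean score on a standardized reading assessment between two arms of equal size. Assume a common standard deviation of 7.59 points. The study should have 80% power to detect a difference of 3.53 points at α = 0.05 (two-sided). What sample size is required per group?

73 per group

For two equal groups, n per group = 2·((z_{α/2} + z_β)·σ/δ)².
z_{α/2} = 1.960; z_β = 0.842 (power 80%).
n = 2 × (2.802 × 7.59 / 3.53)² = 2 × 36.30 = 72.60
Round up: n = 73 per group.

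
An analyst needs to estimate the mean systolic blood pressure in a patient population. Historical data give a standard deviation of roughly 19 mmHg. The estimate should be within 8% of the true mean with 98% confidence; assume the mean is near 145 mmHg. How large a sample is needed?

For a mean, the margin of error is E = z·σ/√n, so n = (zσ/E)².
At 98% confidence, z = 2.326.
E = 8% of 145 = 11.6 mmHg.
n = (2.326 × 19 / 11.6)² = 14.51
Round up: n = 15.

15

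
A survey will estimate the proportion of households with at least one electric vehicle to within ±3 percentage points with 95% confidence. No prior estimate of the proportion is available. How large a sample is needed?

n = 1068

For a proportion with margin E = 0.03 at 95% confidence, z = 1.960.
With no prior estimate, use p = 0.5, which maximizes p(1−p) at 0.25.
n = 0.25 × (z/E)² = 0.25 × (1.960/0.03)² = 1067.11
Round up: n = 1068.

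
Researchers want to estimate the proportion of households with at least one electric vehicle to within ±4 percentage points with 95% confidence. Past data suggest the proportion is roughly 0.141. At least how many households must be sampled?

291

For a proportion with margin E = 0.04 at 95% confidence, z = 1.960.
n = p̂(1−p̂)(z/E)² = 0.141 × 0.859 × (1.960/0.04)² = 290.81
Round up: n = 291.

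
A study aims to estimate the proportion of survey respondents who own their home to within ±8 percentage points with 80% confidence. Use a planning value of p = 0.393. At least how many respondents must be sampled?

n = 62

For a proportion with margin E = 0.08 at 80% confidence, z = 1.282.
n = p̂(1−p̂)(z/E)² = 0.393 × 0.607 × (1.282/0.08)² = 61.26
Round up: n = 62.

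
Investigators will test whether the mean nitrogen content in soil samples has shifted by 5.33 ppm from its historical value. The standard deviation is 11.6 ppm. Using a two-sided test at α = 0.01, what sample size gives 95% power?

85

For a one-sample z-test, n = ((z_{α/2} + z_β)·σ/δ)².
z_{α/2} = 2.576 (two-sided α = 0.01); z_β = 1.645 (power 95% → β = 0.05).
n = (4.221 × 11.6 / 5.33)² = 84.39
Round up: n = 85.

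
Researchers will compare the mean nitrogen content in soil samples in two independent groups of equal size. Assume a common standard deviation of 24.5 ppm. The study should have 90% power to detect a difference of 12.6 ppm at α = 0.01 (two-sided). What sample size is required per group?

113 per group

For two equal groups, n per group = 2·((z_{α/2} + z_β)·σ/δ)².
z_{α/2} = 2.576; z_β = 1.282 (power 90%).
n = 2 × (3.858 × 24.5 / 12.6)² = 2 × 56.28 = 112.56
Round up: n = 113 per group.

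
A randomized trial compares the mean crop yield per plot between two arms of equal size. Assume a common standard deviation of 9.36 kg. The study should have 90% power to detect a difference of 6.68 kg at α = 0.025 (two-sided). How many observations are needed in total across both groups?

98 total

For two equal groups, n per group = 2·((z_{α/2} + z_β)·σ/δ)².
z_{α/2} = 2.241; z_β = 1.282 (power 90%).
n = 2 × (3.523 × 9.36 / 6.68)² = 2 × 24.37 = 48.74
Round up: n = 49 per group.
Total across both groups: 2 × 49 = 98.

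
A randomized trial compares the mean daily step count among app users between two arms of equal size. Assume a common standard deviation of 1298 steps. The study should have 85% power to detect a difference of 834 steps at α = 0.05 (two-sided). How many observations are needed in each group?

44 per group

For two equal groups, n per group = 2·((z_{α/2} + z_β)·σ/δ)².
z_{α/2} = 1.960; z_β = 1.036 (power 85%).
n = 2 × (2.996 × 1298 / 834)² = 2 × 21.74 = 43.48
Round up: n = 44 per group.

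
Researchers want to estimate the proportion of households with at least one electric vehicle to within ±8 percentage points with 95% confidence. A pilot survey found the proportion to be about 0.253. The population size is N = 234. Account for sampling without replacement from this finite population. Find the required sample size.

n = 77

For a proportion with margin E = 0.08 at 95% confidence, z = 1.960.
n = p̂(1−p̂)(z/E)² = 0.253 × 0.747 × (1.960/0.08)² = 113.44 — call this n₀.
Finite-population correction with N = 234: n = n₀ / (1 + (n₀−1)/N) = 113.44 / 1.481 = 76.60
Round up: n = 77.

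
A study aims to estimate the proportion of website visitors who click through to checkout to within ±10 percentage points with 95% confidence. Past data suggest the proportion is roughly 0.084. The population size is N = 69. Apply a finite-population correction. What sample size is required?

n = 21

For a proportion with margin E = 0.1 at 95% confidence, z = 1.960.
n = p̂(1−p̂)(z/E)² = 0.084 × 0.916 × (1.960/0.1)² = 29.56 — call this n₀.
Finite-population correction with N = 69: n = n₀ / (1 + (n₀−1)/N) = 29.56 / 1.414 = 20.91
Round up: n = 21.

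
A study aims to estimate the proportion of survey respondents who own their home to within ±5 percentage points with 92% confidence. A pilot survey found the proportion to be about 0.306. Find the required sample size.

For a proportion with margin E = 0.05 at 92% confidence, z = 1.751.
n = p̂(1−p̂)(z/E)² = 0.306 × 0.694 × (1.751/0.05)² = 260.44
Round up: n = 261.

261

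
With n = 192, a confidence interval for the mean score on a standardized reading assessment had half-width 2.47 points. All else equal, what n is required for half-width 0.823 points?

n = 1730

Margin of error scales as 1/√n, so n₂ = n₁·(E₁/E₂)².
n₂ = 192 × (2.47/0.823)² = 192 × 9.007 = 1729.34
Round up: n₂ = 1730.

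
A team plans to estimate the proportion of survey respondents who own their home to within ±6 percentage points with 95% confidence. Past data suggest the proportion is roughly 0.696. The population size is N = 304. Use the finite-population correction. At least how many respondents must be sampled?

For a proportion with margin E = 0.06 at 95% confidence, z = 1.960.
n = p̂(1−p̂)(z/E)² = 0.696 × 0.304 × (1.960/0.06)² = 225.78 — call this n₀.
Finite-population correction with N = 304: n = n₀ / (1 + (n₀−1)/N) = 225.78 / 1.739 = 129.83
Round up: n = 130.

130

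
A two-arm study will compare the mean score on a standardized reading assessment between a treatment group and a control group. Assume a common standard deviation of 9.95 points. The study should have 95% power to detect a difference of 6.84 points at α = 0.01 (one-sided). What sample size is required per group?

67 per group

For two equal groups, n per group = 2·((z_α + z_β)·σ/δ)².
z_α = 2.326; z_β = 1.645 (power 95%).
n = 2 × (3.971 × 9.95 / 6.84)² = 2 × 33.37 = 66.74
Round up: n = 67 per group.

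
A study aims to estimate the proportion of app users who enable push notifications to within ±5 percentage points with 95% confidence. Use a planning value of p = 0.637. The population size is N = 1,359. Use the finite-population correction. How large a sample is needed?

282

For a proportion with margin E = 0.05 at 95% confidence, z = 1.960.
n = p̂(1−p̂)(z/E)² = 0.637 × 0.363 × (1.960/0.05)² = 355.32 — call this n₀.
Finite-population correction with N = 1,359: n = n₀ / (1 + (n₀−1)/N) = 355.32 / 1.261 = 281.78
Round up: n = 282.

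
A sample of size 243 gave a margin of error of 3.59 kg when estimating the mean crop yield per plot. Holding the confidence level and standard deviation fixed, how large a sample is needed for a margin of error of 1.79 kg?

978

Margin of error scales as 1/√n, so n₂ = n₁·(E₁/E₂)².
n₂ = 243 × (3.59/1.79)² = 243 × 4.022 = 977.35
Round up: n₂ = 978.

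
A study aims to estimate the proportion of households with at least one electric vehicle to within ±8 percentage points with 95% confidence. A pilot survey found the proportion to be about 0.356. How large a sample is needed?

n = 138

For a proportion with margin E = 0.08 at 95% confidence, z = 1.960.
n = p̂(1−p̂)(z/E)² = 0.356 × 0.644 × (1.960/0.08)² = 137.62
Round up: n = 138.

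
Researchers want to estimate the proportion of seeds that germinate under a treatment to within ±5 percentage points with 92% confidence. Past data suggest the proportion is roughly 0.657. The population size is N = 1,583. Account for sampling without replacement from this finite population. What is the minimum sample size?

236

For a proportion with margin E = 0.05 at 92% confidence, z = 1.751.
n = p̂(1−p̂)(z/E)² = 0.657 × 0.343 × (1.751/0.05)² = 276.37 — call this n₀.
Finite-population correction with N = 1,583: n = n₀ / (1 + (n₀−1)/N) = 276.37 / 1.174 = 235.41
Round up: n = 236.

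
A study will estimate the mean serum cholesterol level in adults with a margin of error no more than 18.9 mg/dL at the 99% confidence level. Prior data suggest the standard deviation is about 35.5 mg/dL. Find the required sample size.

24

For a mean, the margin of error is E = z·σ/√n, so n = (zσ/E)².
At 99% confidence, z = 2.576.
n = (2.576 × 35.5 / 18.9)² = 23.41
Round up: n = 24.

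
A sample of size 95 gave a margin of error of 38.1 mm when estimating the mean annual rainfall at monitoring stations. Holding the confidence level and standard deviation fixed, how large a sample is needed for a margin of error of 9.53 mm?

n = 1519

Margin of error scales as 1/√n, so n₂ = n₁·(E₁/E₂)².
n₂ = 95 × (38.1/9.53)² = 95 × 15.98 = 1518.10
Round up: n₂ = 1519.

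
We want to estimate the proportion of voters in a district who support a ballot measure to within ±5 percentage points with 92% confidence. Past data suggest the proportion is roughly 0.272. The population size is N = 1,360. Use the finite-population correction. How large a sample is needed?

For a proportion with margin E = 0.05 at 92% confidence, z = 1.751.
n = p̂(1−p̂)(z/E)² = 0.272 × 0.728 × (1.751/0.05)² = 242.85 — call this n₀.
Finite-population correction with N = 1,360: n = n₀ / (1 + (n₀−1)/N) = 242.85 / 1.178 = 206.15
Round up: n = 207.

n = 207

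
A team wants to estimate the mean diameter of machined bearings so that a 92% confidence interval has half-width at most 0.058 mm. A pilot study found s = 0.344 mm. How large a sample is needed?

n = 108

For a mean, the margin of error is E = z·σ/√n, so n = (zσ/E)².
At 92% confidence, z = 1.751.
n = (1.751 × 0.344 / 0.058)² = 107.85
Round up: n = 108.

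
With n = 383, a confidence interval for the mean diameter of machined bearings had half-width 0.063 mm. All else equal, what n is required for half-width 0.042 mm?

Margin of error scales as 1/√n, so n₂ = n₁·(E₁/E₂)².
n₂ = 383 × (0.063/0.042)² = 383 × 2.25 = 861.75
Round up: n₂ = 862.

n = 862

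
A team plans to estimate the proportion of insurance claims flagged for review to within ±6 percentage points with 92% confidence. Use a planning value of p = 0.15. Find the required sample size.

109

For a proportion with margin E = 0.06 at 92% confidence, z = 1.751.
n = p̂(1−p̂)(z/E)² = 0.15 × 0.85 × (1.751/0.06)² = 108.59
Round up: n = 109.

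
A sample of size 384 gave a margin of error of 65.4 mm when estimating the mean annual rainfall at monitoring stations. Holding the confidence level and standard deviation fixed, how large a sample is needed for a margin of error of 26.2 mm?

n = 2393

Margin of error scales as 1/√n, so n₂ = n₁·(E₁/E₂)².
n₂ = 384 × (65.4/26.2)² = 384 × 6.231 = 2392.70
Round up: n₂ = 2393.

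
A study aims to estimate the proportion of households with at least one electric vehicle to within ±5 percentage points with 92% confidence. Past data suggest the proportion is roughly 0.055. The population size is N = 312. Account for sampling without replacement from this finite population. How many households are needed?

54

For a proportion with margin E = 0.05 at 92% confidence, z = 1.751.
n = p̂(1−p̂)(z/E)² = 0.055 × 0.945 × (1.751/0.05)² = 63.74 — call this n₀.
Finite-population correction with N = 312: n = n₀ / (1 + (n₀−1)/N) = 63.74 / 1.201 = 53.07
Round up: n = 54.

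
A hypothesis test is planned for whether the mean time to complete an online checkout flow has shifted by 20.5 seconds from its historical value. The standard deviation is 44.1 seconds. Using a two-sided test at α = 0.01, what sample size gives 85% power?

61

For a one-sample z-test, n = ((z_{α/2} + z_β)·σ/δ)².
z_{α/2} = 2.576 (two-sided α = 0.01); z_β = 1.036 (power 85% → β = 0.15).
n = (3.612 × 44.1 / 20.5)² = 60.38
Round up: n = 61.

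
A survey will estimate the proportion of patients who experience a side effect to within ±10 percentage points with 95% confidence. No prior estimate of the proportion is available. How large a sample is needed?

For a proportion with margin E = 0.1 at 95% confidence, z = 1.960.
With no prior estimate, use p = 0.5, which maximizes p(1−p) at 0.25.
n = 0.25 × (z/E)² = 0.25 × (1.960/0.1)² = 96.04
Round up: n = 97.

97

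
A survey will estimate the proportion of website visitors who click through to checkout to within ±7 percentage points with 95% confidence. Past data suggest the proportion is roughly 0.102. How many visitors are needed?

72

For a proportion with margin E = 0.07 at 95% confidence, z = 1.960.
n = p̂(1−p̂)(z/E)² = 0.102 × 0.898 × (1.960/0.07)² = 71.81
Round up: n = 72.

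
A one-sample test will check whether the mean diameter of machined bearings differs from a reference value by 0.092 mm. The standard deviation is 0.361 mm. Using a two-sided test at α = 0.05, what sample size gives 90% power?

For a one-sample z-test, n = ((z_{α/2} + z_β)·σ/δ)².
z_{α/2} = 1.960 (two-sided α = 0.05); z_β = 1.282 (power 90% → β = 0.1).
n = (3.242 × 0.361 / 0.092)² = 161.83
Round up: n = 162.

n = 162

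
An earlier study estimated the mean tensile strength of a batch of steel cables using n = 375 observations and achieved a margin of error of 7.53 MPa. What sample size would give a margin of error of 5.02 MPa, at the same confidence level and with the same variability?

Margin of error scales as 1/√n, so n₂ = n₁·(E₁/E₂)².
n₂ = 375 × (7.53/5.02)² = 375 × 2.25 = 843.75
Round up: n₂ = 844.

844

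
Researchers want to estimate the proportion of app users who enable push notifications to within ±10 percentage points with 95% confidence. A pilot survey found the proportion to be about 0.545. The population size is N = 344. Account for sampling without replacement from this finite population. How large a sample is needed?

For a proportion with margin E = 0.1 at 95% confidence, z = 1.960.
n = p̂(1−p̂)(z/E)² = 0.545 × 0.455 × (1.960/0.1)² = 95.26 — call this n₀.
Finite-population correction with N = 344: n = n₀ / (1 + (n₀−1)/N) = 95.26 / 1.274 = 74.77
Round up: n = 75.

75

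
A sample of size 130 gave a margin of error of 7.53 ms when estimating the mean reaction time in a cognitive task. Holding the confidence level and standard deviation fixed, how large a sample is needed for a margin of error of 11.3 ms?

58

Margin of error scales as 1/√n, so n₂ = n₁·(E₁/E₂)².
n₂ = 130 × (7.53/11.3)² = 130 × 0.4441 = 57.73
Round up: n₂ = 58.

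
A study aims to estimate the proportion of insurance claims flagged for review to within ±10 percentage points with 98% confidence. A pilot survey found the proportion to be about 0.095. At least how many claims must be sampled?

For a proportion with margin E = 0.1 at 98% confidence, z = 2.326.
n = p̂(1−p̂)(z/E)² = 0.095 × 0.905 × (2.326/0.1)² = 46.51
Round up: n = 47.

47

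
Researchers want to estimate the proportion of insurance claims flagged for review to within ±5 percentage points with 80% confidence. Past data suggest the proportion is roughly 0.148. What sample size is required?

83

For a proportion with margin E = 0.05 at 80% confidence, z = 1.282.
n = p̂(1−p̂)(z/E)² = 0.148 × 0.852 × (1.282/0.05)² = 82.90
Round up: n = 83.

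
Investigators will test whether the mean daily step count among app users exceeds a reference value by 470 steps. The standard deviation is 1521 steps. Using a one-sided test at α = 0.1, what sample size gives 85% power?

57

For a one-sample z-test, n = ((z_α + z_β)·σ/δ)².
z_α = 1.282 (one-sided α = 0.1); z_β = 1.036 (power 85% → β = 0.15).
n = (2.318 × 1521 / 470)² = 56.27
Round up: n = 57.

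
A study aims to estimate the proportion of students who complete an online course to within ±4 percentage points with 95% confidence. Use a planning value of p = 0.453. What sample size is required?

For a proportion with margin E = 0.04 at 95% confidence, z = 1.960.
n = p̂(1−p̂)(z/E)² = 0.453 × 0.547 × (1.960/0.04)² = 594.95
Round up: n = 595.

595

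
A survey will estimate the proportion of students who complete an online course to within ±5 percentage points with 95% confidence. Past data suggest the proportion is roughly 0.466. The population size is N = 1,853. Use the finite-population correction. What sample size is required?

For a proportion with margin E = 0.05 at 95% confidence, z = 1.960.
n = p̂(1−p̂)(z/E)² = 0.466 × 0.534 × (1.960/0.05)² = 382.38 — call this n₀.
Finite-population correction with N = 1,853: n = n₀ / (1 + (n₀−1)/N) = 382.38 / 1.206 = 317.06
Round up: n = 318.

n = 318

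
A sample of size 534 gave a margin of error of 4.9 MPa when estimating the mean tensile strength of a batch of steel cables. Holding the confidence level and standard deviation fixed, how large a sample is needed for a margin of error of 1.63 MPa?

4826

Margin of error scales as 1/√n, so n₂ = n₁·(E₁/E₂)².
n₂ = 534 × (4.9/1.63)² = 534 × 9.037 = 4825.76
Round up: n₂ = 4826.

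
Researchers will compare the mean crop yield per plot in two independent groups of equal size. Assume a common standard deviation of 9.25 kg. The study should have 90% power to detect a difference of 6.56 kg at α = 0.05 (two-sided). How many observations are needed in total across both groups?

For two equal groups, n per group = 2·((z_{α/2} + z_β)·σ/δ)².
z_{α/2} = 1.960; z_β = 1.282 (power 90%).
n = 2 × (3.242 × 9.25 / 6.56)² = 2 × 20.90 = 41.80
Round up: n = 42 per group.
Total across both groups: 2 × 42 = 84.

84 total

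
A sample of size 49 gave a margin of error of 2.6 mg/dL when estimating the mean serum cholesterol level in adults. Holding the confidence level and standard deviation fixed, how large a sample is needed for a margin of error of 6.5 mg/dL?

8

Margin of error scales as 1/√n, so n₂ = n₁·(E₁/E₂)².
n₂ = 49 × (2.6/6.5)² = 49 × 0.16 = 7.84
Round up: n₂ = 8.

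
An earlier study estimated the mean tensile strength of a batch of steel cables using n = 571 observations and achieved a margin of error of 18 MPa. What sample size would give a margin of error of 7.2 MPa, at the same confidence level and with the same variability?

3569

Margin of error scales as 1/√n, so n₂ = n₁·(E₁/E₂)².
n₂ = 571 × (18/7.2)² = 571 × 6.25 = 3568.75
Round up: n₂ = 3569.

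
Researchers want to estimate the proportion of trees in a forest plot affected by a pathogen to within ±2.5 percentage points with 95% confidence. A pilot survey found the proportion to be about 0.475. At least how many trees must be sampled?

n = 1533

For a proportion with margin E = 0.025 at 95% confidence, z = 1.960.
n = p̂(1−p̂)(z/E)² = 0.475 × 0.525 × (1.960/0.025)² = 1532.80
Round up: n = 1533.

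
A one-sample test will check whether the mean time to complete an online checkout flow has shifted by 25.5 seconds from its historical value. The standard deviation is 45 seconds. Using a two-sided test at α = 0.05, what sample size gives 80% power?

For a one-sample z-test, n = ((z_{α/2} + z_β)·σ/δ)².
z_{α/2} = 1.960 (two-sided α = 0.05); z_β = 0.842 (power 80% → β = 0.2).
n = (2.802 × 45 / 25.5)² = 24.45
Round up: n = 25.

25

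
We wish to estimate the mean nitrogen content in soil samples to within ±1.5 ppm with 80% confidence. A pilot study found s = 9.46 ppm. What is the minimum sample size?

For a mean, the margin of error is E = z·σ/√n, so n = (zσ/E)².
At 80% confidence, z = 1.282.
n = (1.282 × 9.46 / 1.5)² = 65.37
Round up: n = 66.

66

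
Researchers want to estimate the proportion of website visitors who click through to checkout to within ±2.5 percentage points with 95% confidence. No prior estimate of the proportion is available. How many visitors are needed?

For a proportion with margin E = 0.025 at 95% confidence, z = 1.960.
With no prior estimate, use p = 0.5, which maximizes p(1−p) at 0.25.
n = 0.25 × (z/E)² = 0.25 × (1.960/0.025)² = 1536.64
Round up: n = 1537.

1537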